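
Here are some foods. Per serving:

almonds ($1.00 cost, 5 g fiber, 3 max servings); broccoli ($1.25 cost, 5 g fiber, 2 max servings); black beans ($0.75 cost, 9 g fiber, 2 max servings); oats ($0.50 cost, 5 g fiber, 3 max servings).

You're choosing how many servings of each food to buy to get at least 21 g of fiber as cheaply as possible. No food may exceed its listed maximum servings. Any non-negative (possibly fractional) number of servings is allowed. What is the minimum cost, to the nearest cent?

$1.80

Cost per g of fiber: black beans $0.0833, oats $0.1000, almonds $0.2000, broccoli $0.2500.
Take 2 servings of black beans: +18.0 g fiber for $1.50 (total $1.50, still need 3.0 g).
Take 0.6 servings of oats: +3.0 g fiber for $0.30 (total $1.80, still need 0.0 g).
Greedy by cheapest-per-g is optimal for a single linear constraint, so the minimum cost is $1.80.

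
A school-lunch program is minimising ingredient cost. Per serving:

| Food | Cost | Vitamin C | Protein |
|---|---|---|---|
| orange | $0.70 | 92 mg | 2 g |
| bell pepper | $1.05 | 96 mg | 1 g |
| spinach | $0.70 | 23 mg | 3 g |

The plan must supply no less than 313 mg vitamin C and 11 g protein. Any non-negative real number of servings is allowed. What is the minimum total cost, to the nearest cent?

$3.26

Check every corner: each single food scaled to meet both minima, and each pair solved so both constraints bind.
orange only: max(313/92, 11/2) = 5.5 servings → $3.85.
bell pepper only: max(313/96, 11/1) = 11 servings → $11.55.
spinach only: max(313/23, 11/3) = 13.61 servings → $9.53.
orange + bell pepper: the both-tight solution has a negative serving — not a feasible corner.
orange + spinach with both tight: 2.983 servings and 1.678 servings → $3.26.
bell pepper + spinach with both tight: 2.589 servings and 2.804 servings → $4.68.
The minimum over all feasible corners is $3.26.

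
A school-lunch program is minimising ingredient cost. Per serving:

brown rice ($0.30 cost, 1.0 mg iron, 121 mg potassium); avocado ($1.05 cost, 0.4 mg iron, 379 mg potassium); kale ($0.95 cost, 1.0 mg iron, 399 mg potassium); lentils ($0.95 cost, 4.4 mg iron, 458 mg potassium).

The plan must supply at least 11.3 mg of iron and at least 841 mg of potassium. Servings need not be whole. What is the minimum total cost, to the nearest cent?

$2.44

An LP optimum is at a vertex; with two nutrient constraints at most two foods are used. Check each candidate.
brown rice only: max(11.3/1.0, 841/121) = 11.3 servings → $3.39.
avocado only: max(11.3/0.4, 841/379) = 28.25 servings → $29.66.
kale only: max(11.3/1.0, 841/399) = 11.3 servings → $10.73.
lentils only: max(11.3/4.4, 841/458) = 2.568 servings → $2.44.
brown rice + avocado: the both-tight solution has a negative serving — not a feasible corner.
brown rice + kale: the both-tight solution has a negative serving — not a feasible corner.
brown rice + lentils: the both-tight solution has a negative serving — not a feasible corner.
avocado + kale: intersection lies outside the first quadrant.
avocado + lentils with both targets exact would need a negative amount; discard.
kale + lentils: the both-tight solution has a negative serving — not a feasible corner.
Cheapest feasible corner: $2.44.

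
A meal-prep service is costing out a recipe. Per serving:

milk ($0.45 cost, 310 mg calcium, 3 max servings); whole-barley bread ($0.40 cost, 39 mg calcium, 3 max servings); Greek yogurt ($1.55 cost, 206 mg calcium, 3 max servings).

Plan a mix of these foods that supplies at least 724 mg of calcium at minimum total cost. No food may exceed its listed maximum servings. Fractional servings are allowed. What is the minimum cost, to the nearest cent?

$1.05

Cost per mg of calcium: milk $0.0015, Greek yogurt $0.0075, whole-barley bread $0.0103.
Take 2.335 servings of milk: +724.0 mg calcium for $1.05 (total $1.05, still need 0.0 mg).
Greedy by cheapest-per-mg is optimal for a single linear constraint, so the minimum cost is $1.05.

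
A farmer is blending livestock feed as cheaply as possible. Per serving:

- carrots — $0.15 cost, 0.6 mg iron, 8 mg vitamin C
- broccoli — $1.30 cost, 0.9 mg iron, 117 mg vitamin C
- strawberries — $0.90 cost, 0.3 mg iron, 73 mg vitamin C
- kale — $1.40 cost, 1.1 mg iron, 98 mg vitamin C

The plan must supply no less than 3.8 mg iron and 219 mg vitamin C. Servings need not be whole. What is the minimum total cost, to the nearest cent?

$2.67

carrots only: max(3.8/0.6, 219/8) = 27.38 servings → $4.11.
broccoli only: max(3.8/0.9, 219/117) = 4.222 servings → $5.49.
strawberries only: max(3.8/0.3, 219/73) = 12.67 servings → $11.40.
kale only: max(3.8/1.1, 219/98) = 3.455 servings → $4.84.
carrots + broccoli with both tight: 3.929 servings and 1.603 servings → $2.67.
carrots + strawberries with both tight: 5.114 servings and 2.44 servings → $2.96.
carrots + kale with both tight: 2.63 servings and 2.02 servings → $3.22.
broccoli + strawberries: the both-tight solution has a negative serving — not a feasible corner.
broccoli + kale with both targets exact would need a negative amount; discard.
strawberries + kale: the both-tight solution has a negative serving — not a feasible corner.
So the least-cost plan costs $2.67.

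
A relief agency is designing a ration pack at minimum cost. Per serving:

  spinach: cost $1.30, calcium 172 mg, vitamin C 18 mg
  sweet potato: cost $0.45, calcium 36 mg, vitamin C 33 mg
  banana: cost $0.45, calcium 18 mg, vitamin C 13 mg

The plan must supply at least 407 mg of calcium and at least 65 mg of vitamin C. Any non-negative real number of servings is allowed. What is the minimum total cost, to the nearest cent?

$3.21

The cheapest plan sits at a corner of the feasible region — with two constraints it uses at most two foods.
spinach only: max(407/172, 65/18) = 3.611 servings → $4.69.
sweet potato only: max(407/36, 65/33) = 11.31 servings → $5.09.
banana only: max(407/18, 65/13) = 22.61 servings → $10.18.
spinach + sweet potato with both tight: 2.206 servings and 0.7665 servings → $3.21.
spinach + banana with both tight: 2.155 servings and 2.016 servings → $3.71.
sweet potato + banana: the both-tight solution has a negative serving — not a feasible corner.
The minimum over all feasible corners is $3.21.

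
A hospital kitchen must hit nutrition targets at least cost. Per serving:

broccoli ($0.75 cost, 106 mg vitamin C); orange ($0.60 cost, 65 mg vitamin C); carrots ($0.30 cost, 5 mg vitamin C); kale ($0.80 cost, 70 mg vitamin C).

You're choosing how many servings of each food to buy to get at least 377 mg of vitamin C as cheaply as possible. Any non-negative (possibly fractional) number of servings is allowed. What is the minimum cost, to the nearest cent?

$2.67

Cost per mg of vitamin C: broccoli $0.0071, orange $0.0092, kale $0.0114, carrots $0.0600.
With no serving limits, use only broccoli: 377 mg / 106 mg = 3.557 servings × $0.75 = $2.67.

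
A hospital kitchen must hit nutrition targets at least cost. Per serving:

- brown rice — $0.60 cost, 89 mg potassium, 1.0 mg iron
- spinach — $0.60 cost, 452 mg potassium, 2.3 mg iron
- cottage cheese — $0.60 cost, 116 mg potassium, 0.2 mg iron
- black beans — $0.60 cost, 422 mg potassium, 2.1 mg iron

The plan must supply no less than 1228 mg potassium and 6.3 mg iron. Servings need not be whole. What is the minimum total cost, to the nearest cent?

$1.64

This is a tiny linear program; its minimum lies at a vertex of the feasible set. List the vertices and price them.
brown rice only: max(1228/89, 6.3/1.0) = 13.8 servings → $8.28.
spinach only: max(1228/452, 6.3/2.3) = 2.739 servings → $1.64.
cottage cheese only: max(1228/116, 6.3/0.2) = 31.5 servings → $18.90.
black beans only: max(1228/422, 6.3/2.1) = 3 servings → $1.80.
brown rice + spinach with both tight: 0.09381 servings and 2.698 servings → $1.68.
brown rice + cottage cheese with both tight: 4.941 servings and 6.795 servings → $7.04.
brown rice + black beans with both tight: 0.3394 servings and 2.838 servings → $1.91.
spinach + cottage cheese with both targets exact would need a negative amount; discard.
spinach + black beans with both targets exact would need a negative amount; discard.
cottage cheese + black beans with both targets exact would need a negative amount; discard.
So the least-cost plan costs $1.64.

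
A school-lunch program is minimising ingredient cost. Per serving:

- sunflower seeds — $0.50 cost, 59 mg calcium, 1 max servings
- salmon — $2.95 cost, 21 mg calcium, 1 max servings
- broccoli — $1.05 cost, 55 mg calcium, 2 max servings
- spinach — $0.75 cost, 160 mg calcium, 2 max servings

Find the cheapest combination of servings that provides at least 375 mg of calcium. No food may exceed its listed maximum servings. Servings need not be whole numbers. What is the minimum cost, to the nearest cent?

Cost per mg of calcium: spinach $0.0047, sunflower seeds $0.0085, broccoli $0.0191, salmon $0.1405.
Take 2 servings of spinach: +320.0 mg calcium for $1.50 (total $1.50, still need 55.0 mg).
Take 0.9322 servings of sunflower seeds: +55.0 mg calcium for $0.47 (total $1.97, still need 0.0 mg).
Filling from the cheapest source first is optimal under one linear minimum: $1.97.

$1.97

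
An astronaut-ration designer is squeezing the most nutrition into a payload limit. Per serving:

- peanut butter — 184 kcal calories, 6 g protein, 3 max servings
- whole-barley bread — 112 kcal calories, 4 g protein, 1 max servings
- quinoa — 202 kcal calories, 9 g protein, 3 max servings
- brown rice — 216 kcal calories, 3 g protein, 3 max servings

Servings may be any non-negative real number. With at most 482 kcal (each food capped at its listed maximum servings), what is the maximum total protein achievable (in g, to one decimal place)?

Protein per kcal: quinoa 0.04455, whole-barley bread 0.03571, peanut butter 0.03261, brown rice 0.01389.
Take 2.386 servings of quinoa: uses 482 kcal, +21.5 g protein (running total 21.5 g).
Filling greedily by protein-per-kcal is optimal for one linear limit, giving 21.5 g.

21.5 g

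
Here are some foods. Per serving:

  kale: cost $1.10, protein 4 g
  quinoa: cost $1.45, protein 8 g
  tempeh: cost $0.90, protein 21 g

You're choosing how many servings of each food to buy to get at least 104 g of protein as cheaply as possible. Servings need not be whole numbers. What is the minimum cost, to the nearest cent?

$4.46

Cost per g of protein: tempeh $0.0429, quinoa $0.1812, kale $0.2750.
With no serving limits, use only tempeh: 104 g / 21 g = 4.952 servings × $0.90 = $4.46.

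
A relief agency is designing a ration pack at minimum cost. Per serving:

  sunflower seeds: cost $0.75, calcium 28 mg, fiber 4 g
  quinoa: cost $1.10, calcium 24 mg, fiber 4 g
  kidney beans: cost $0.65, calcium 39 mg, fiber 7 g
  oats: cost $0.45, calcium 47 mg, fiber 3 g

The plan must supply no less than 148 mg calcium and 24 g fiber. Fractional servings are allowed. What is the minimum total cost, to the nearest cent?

$2.31

Compare the cost at each extreme point of the feasible region.
sunflower seeds only: max(148/28, 24/4) = 6 servings → $4.50.
quinoa only: max(148/24, 24/4) = 6.167 servings → $6.78.
kidney beans only: max(148/39, 24/7) = 3.795 servings → $2.47.
oats only: max(148/47, 24/3) = 8 servings → $3.60.
sunflower seeds + quinoa with both tight: 1 serving and 5 servings → $6.25.
sunflower seeds + kidney beans with both tight: 2.5 servings and 2 servings → $3.17.
sunflower seeds + oats: the both-tight solution has a negative serving — not a feasible corner.
quinoa + kidney beans with both targets exact would need a negative amount; discard.
quinoa + oats with both tight: 5.897 servings and 0.1379 servings → $6.55.
kidney beans + oats with both tight: 3.226 servings and 0.4717 servings → $2.31.
The minimum over all feasible corners is $2.31.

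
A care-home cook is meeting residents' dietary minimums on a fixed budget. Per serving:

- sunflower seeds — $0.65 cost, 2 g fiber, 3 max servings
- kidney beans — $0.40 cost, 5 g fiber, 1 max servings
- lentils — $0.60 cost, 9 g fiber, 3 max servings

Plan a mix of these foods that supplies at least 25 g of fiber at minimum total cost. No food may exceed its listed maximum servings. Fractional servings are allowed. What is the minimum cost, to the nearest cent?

$1.67

Cost per g of fiber: lentils $0.0667, kidney beans $0.0800, sunflower seeds $0.3250.
Take 2.778 servings of lentils: +25.0 g fiber for $1.67 (total $1.67, still need 0.0 g).
Filling from the cheapest source first is optimal under one linear minimum: $1.67.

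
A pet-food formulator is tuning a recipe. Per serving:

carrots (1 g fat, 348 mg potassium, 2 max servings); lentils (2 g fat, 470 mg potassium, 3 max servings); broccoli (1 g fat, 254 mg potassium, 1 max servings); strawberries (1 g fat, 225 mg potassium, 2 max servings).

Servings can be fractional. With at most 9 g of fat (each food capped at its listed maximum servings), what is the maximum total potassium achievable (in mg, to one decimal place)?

Potassium per g fat: carrots 348, broccoli 254, lentils 235, strawberries 225.
Take 2 servings of carrots: uses 2 g fat, +696.0 mg potassium (running total 696.0 mg).
Take 1 serving of broccoli: uses 1 g fat, +254.0 mg potassium (running total 950.0 mg).
Take 3 servings of lentils: uses 6 g fat, +1410.0 mg potassium (running total 2360.0 mg).
Greedy by best ratio exhausts the fat allowance optimally: 2360.0 mg.

2360.0 mg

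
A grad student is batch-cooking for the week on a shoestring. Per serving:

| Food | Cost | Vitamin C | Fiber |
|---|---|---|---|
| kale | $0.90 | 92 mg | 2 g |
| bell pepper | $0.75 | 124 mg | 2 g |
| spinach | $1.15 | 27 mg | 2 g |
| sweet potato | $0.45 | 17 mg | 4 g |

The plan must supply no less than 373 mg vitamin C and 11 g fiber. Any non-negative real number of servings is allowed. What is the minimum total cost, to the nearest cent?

The cheapest plan sits at a corner of the feasible region — with two constraints it uses at most two foods.
kale only: max(373/92, 11/2) = 5.5 servings → $4.95.
bell pepper only: max(373/124, 11/2) = 5.5 servings → $4.12.
spinach only: max(373/27, 11/2) = 13.81 servings → $15.89.
sweet potato only: max(373/17, 11/4) = 21.94 servings → $9.87.
kale + bell pepper: intersection lies outside the first quadrant.
kale + spinach with both tight: 3.454 servings and 2.046 servings → $5.46.
kale + sweet potato with both tight: 3.907 servings and 0.7964 servings → $3.87.
bell pepper + spinach with both tight: 2.314 servings and 3.186 servings → $5.40.
bell pepper + sweet potato with both tight: 2.825 servings and 1.338 servings → $2.72.
spinach + sweet potato: intersection lies outside the first quadrant.
So the least-cost plan costs $2.72.

$2.72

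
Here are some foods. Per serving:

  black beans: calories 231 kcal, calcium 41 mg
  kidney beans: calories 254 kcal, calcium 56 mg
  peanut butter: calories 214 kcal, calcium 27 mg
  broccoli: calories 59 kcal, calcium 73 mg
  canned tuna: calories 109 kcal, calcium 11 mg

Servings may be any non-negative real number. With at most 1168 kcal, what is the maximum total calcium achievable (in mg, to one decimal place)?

Calcium per kcal: broccoli 1.237, kidney beans 0.2205, black beans 0.1775, peanut butter 0.1262, canned tuna 0.1009.
With no serving limits, spend the whole calories allowance on broccoli: 1168 kcal / 59 kcal × 73 mg = 1445.2 mg.

1445.2 mg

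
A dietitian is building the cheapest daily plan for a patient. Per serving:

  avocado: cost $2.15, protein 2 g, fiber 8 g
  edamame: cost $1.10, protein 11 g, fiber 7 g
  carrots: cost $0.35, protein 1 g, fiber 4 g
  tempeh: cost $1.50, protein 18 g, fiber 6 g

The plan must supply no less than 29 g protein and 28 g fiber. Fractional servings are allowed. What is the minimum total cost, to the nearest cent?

The cheapest plan sits at a corner of the feasible region — with two constraints it uses at most two foods.
avocado only: max(29/2, 28/8) = 14.5 servings → $31.18.
edamame only: max(29/11, 28/7) = 4 servings → $4.40.
carrots only: max(29/1, 28/4) = 29 servings → $10.15.
tempeh only: max(29/18, 28/6) = 4.667 servings → $7.00.
avocado + edamame with both tight: 1.419 servings and 2.378 servings → $5.67.
avocado + carrots (both tight): parallel constraints — no distinct corner.
avocado + tempeh with both tight: 2.5 servings and 1.333 servings → $7.38.
edamame + carrots with both tight: 2.378 servings and 2.838 servings → $3.61.
edamame + tempeh: intersection lies outside the first quadrant.
carrots + tempeh with both tight: 5 servings and 1.333 servings → $3.75.
Cheapest feasible corner: $3.61.

$3.61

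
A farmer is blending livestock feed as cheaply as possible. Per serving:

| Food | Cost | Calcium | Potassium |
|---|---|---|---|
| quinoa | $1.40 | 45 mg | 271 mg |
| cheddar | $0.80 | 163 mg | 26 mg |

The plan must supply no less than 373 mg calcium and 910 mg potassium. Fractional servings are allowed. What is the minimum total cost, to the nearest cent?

quinoa only: max(373/45, 910/271) = 8.289 servings → $11.60.
cheddar only: max(373/163, 910/26) = 35 servings → $28.00.
quinoa + cheddar with both tight: 3.224 servings and 1.398 servings → $5.63.
Cheapest feasible corner: $5.63.

$5.63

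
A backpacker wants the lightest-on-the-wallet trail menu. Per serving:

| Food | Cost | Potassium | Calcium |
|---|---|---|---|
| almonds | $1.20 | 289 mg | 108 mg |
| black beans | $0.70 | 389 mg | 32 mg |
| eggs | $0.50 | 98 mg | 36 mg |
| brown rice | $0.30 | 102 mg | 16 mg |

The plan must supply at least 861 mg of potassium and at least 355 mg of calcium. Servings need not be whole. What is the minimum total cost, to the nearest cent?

$3.94

almonds only: max(861/289, 355/108) = 3.287 servings → $3.94.
black beans only: max(861/389, 355/32) = 11.09 servings → $7.77.
eggs only: max(861/98, 355/36) = 9.861 servings → $4.93.
brown rice only: max(861/102, 355/16) = 22.19 servings → $6.66.
almonds + black beans with both targets exact would need a negative amount; discard.
almonds + eggs with both targets exact would need a negative amount; discard.
almonds + brown rice: intersection lies outside the first quadrant.
black beans + eggs: intersection lies outside the first quadrant.
black beans + brown rice: intersection lies outside the first quadrant.
eggs + brown rice: intersection lies outside the first quadrant.
The minimum over all feasible corners is $3.94.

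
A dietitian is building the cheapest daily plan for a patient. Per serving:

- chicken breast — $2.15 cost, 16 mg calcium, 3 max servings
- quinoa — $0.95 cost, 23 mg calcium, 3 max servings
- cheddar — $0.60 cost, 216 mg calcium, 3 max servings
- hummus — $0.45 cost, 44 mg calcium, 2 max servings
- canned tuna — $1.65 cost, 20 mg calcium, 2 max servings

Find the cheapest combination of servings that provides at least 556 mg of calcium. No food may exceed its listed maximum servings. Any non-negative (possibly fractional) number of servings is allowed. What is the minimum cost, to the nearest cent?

$1.54

Cost per mg of calcium: cheddar $0.0028, hummus $0.0102, quinoa $0.0413, canned tuna $0.0825, chicken breast $0.1344.
Take 2.574 servings of cheddar: +556.0 mg calcium for $1.54 (total $1.54, still need 0.0 mg).
Filling from the cheapest source first is optimal under one linear minimum: $1.54.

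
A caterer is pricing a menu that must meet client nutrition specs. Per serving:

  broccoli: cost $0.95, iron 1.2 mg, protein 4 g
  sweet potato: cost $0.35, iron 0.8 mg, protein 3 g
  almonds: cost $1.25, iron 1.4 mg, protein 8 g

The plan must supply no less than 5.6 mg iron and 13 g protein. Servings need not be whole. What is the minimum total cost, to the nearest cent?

At the optimum either one food covers both requirements or two foods hit both targets exactly; no other combination can be cheaper.
broccoli only: max(5.6/1.2, 13/4) = 4.667 servings → $4.43.
sweet potato only: max(5.6/0.8, 13/3) = 7 servings → $2.45.
almonds only: max(5.6/1.4, 13/8) = 4 servings → $5.00.
broccoli + sweet potato with both targets exact would need a negative amount; discard.
broccoli + almonds: the both-tight solution has a negative serving — not a feasible corner.
sweet potato + almonds: the both-tight solution has a negative serving — not a feasible corner.
So the least-cost plan costs $2.45.

$2.45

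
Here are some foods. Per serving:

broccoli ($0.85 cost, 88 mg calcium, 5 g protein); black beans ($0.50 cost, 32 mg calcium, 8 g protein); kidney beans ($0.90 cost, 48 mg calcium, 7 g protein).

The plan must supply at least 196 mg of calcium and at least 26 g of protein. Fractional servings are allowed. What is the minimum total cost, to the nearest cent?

$2.35

A basic optimal solution has at most two foods positive. Try each food alone and each pair with both targets met exactly.
broccoli only: max(196/88, 26/5) = 5.2 servings → $4.42.
black beans only: max(196/32, 26/8) = 6.125 servings → $3.06.
kidney beans only: max(196/48, 26/7) = 4.083 servings → $3.67.
broccoli + black beans with both tight: 1.353 servings and 2.404 servings → $2.35.
broccoli + kidney beans with both tight: 0.3298 servings and 3.479 servings → $3.41.
black beans + kidney beans with both targets exact would need a negative amount; discard.
The minimum over all feasible corners is $2.35.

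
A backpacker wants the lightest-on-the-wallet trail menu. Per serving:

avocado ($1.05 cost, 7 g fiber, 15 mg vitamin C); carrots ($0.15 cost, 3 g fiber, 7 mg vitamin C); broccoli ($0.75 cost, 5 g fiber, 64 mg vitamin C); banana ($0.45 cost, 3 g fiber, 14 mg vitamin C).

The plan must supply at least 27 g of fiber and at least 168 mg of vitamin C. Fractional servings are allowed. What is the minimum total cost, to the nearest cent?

$2.35

Check every corner: each single food scaled to meet both minima, and each pair solved so both constraints bind.
avocado only: max(27/7, 168/15) = 11.2 servings → $11.76.
carrots only: max(27/3, 168/7) = 24 servings → $3.60.
broccoli only: max(27/5, 168/64) = 5.4 servings → $4.05.
banana only: max(27/3, 168/14) = 12 servings → $5.40.
avocado + carrots with both targets exact would need a negative amount; discard.
avocado + broccoli with both tight: 2.381 servings and 2.067 servings → $4.05.
avocado + banana: intersection lies outside the first quadrant.
carrots + broccoli with both tight: 5.656 servings and 2.006 servings → $2.35.
carrots + banana: the both-tight solution has a negative serving — not a feasible corner.
broccoli + banana with both tight: 1.033 servings and 7.279 servings → $4.05.
The minimum over all feasible corners is $2.35.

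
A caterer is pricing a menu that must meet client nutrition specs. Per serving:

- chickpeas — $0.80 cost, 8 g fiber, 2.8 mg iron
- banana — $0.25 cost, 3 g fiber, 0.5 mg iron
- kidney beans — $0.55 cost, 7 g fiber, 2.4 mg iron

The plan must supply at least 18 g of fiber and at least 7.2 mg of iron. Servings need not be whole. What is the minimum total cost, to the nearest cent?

This is a tiny linear program; its minimum lies at a vertex of the feasible set. List the vertices and price them.
chickpeas only: max(18/8, 7.2/2.8) = 2.571 servings → $2.06.
banana only: max(18/3, 7.2/0.5) = 14.4 servings → $3.60.
kidney beans only: max(18/7, 7.2/2.4) = 3 servings → $1.65.
chickpeas + banana: the both-tight solution has a negative serving — not a feasible corner.
chickpeas + kidney beans: the both-tight solution has a negative serving — not a feasible corner.
banana + kidney beans: intersection lies outside the first quadrant.
Cheapest feasible corner: $1.65.

$1.65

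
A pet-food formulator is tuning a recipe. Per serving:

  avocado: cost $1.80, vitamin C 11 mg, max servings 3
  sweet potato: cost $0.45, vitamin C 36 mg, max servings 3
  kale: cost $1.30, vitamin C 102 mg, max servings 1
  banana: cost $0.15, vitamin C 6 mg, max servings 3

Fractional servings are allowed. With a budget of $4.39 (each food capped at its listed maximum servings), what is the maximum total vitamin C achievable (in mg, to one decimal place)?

235.9 mg

Vitamin C per dollar: sweet potato 80, kale 78.46, banana 40, avocado 6.111.
Take 3 servings of sweet potato: spends $1.35, +108.0 mg vitamin C (running total 108.0 mg).
Take 1 serving of kale: spends $1.30, +102.0 mg vitamin C (running total 210.0 mg).
Take 3 servings of banana: spends $0.45, +18.0 mg vitamin C (running total 228.0 mg).
Take 0.7167 servings of avocado: spends $1.29, +7.9 mg vitamin C (running total 235.9 mg).
Greedy by best ratio exhausts the cost allowance optimally: 235.9 mg.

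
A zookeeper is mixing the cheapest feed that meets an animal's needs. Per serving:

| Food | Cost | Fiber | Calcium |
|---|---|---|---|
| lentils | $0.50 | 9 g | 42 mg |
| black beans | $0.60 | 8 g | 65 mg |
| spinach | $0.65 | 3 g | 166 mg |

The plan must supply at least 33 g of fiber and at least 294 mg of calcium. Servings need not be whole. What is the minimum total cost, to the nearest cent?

For a min-cost LP with two ≥-constraints, a basic feasible solution has at most two positive variables.
lentils only: max(33/9, 294/42) = 7 servings → $3.50.
black beans only: max(33/8, 294/65) = 4.523 servings → $2.71.
spinach only: max(33/3, 294/166) = 11 servings → $7.15.
lentils + black beans: the both-tight solution has a negative serving — not a feasible corner.
lentils + spinach with both tight: 3.36 servings and 0.9211 servings → $2.28.
black beans + spinach with both tight: 4.056 servings and 0.1827 servings → $2.55.
The minimum over all feasible corners is $2.28.

$2.28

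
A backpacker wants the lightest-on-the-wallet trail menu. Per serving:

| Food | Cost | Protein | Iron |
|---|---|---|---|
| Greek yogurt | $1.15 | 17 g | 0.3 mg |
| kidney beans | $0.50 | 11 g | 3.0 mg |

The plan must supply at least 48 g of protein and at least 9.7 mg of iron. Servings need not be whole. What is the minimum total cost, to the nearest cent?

$2.18

Greek yogurt only: max(48/17, 9.7/0.3) = 32.33 servings → $37.18.
kidney beans only: max(48/11, 9.7/3.0) = 4.364 servings → $2.18.
Greek yogurt + kidney beans with both tight: 0.782 servings and 3.155 servings → $2.48.
So the least-cost plan costs $2.18.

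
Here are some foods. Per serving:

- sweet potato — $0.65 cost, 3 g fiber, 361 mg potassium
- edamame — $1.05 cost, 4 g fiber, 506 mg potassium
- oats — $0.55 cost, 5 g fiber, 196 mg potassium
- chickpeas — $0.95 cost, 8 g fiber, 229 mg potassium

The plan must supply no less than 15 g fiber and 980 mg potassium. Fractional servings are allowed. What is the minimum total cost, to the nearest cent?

Minimising a linear cost over {fiber ≥ 15, potassium ≥ 980, servings ≥ 0} — the optimum is at a vertex, using one or two foods.
sweet potato only: max(15/3, 980/361) = 5 servings → $3.25.
edamame only: max(15/4, 980/506) = 3.75 servings → $3.94.
oats only: max(15/5, 980/196) = 5 servings → $2.75.
chickpeas only: max(15/8, 980/229) = 4.279 servings → $4.07.
sweet potato + edamame: the both-tight solution has a negative serving — not a feasible corner.
sweet potato + oats with both tight: 1.611 servings and 2.034 servings → $2.17.
sweet potato + chickpeas with both tight: 2.001 servings and 1.124 servings → $2.37.
edamame + oats with both tight: 1.123 servings and 2.102 servings → $2.33.
edamame + chickpeas with both tight: 1.406 servings and 1.172 servings → $2.59.
oats + chickpeas: the both-tight solution has a negative serving — not a feasible corner.
The minimum over all feasible corners is $2.17.

$2.17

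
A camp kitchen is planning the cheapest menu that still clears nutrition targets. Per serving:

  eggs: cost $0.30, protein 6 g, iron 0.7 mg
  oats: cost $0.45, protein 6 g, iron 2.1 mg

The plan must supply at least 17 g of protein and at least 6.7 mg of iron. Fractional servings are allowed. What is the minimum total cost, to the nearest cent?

Two binding constraints pin down two serving amounts, so the optimal mix uses at most two foods. The candidates are each food alone (scaled to the tighter of protein/iron) and each pair with both constraints tight.
eggs only: max(17/6, 6.7/0.7) = 9.571 servings → $2.87.
oats only: max(17/6, 6.7/2.1) = 3.19 servings → $1.44.
eggs + oats: intersection lies outside the first quadrant.
Cheapest feasible corner: $1.44.

$1.44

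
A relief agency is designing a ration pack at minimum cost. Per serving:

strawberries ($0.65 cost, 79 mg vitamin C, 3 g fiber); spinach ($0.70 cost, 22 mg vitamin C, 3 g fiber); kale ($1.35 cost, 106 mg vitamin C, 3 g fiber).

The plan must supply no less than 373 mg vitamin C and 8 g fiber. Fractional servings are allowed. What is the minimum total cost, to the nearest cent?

Check every corner: each single food scaled to meet both minima, and each pair solved so both constraints bind.
strawberries only: max(373/79, 8/3) = 4.722 servings → $3.07.
spinach only: max(373/22, 8/3) = 16.95 servings → $11.87.
kale only: max(373/106, 8/3) = 3.519 servings → $4.75.
strawberries + spinach: the both-tight solution has a negative serving — not a feasible corner.
strawberries + kale: the both-tight solution has a negative serving — not a feasible corner.
spinach + kale: the both-tight solution has a negative serving — not a feasible corner.
The minimum over all feasible corners is $3.07.

$3.07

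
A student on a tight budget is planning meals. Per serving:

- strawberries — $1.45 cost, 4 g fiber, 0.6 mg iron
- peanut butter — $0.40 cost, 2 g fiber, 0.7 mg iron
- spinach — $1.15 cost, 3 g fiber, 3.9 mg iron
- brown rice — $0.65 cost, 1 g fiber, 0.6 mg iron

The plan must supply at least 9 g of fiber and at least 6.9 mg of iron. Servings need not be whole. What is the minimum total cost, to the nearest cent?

A basic optimal solution has at most two foods positive. Try each food alone and each pair with both targets met exactly.
strawberries only: max(9/4, 6.9/0.6) = 11.5 servings → $16.68.
peanut butter only: max(9/2, 6.9/0.7) = 9.857 servings → $3.94.
spinach only: max(9/3, 6.9/3.9) = 3 servings → $3.45.
brown rice only: max(9/1, 6.9/0.6) = 11.5 servings → $7.47.
strawberries + peanut butter with both targets exact would need a negative amount; discard.
strawberries + spinach with both tight: 1.043 servings and 1.609 servings → $3.36.
strawberries + brown rice with both targets exact would need a negative amount; discard.
peanut butter + spinach with both tight: 2.526 servings and 1.316 servings → $2.52.
peanut butter + brown rice: the both-tight solution has a negative serving — not a feasible corner.
spinach + brown rice with both tight: 0.7143 servings and 6.857 servings → $5.28.
The minimum over all feasible corners is $2.52.

$2.52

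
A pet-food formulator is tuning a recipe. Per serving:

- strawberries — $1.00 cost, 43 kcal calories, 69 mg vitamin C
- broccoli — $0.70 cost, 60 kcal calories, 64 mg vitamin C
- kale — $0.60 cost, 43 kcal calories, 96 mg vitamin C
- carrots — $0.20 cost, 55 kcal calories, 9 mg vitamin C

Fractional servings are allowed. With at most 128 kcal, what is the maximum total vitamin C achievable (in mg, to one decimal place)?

285.8 mg

Vitamin C per kcal: kale 2.233, strawberries 1.605, broccoli 1.067, carrots 0.1636.
With no serving limits, spend the whole calories allowance on kale: 128 kcal / 43 kcal × 96 mg = 285.8 mg.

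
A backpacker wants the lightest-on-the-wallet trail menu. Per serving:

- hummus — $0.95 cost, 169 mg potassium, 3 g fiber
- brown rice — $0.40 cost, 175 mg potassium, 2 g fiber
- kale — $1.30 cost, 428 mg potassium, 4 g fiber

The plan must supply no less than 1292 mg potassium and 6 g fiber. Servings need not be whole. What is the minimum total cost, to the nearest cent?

$2.95

With two linear requirements the optimum uses one or two foods; enumerate the corners.
hummus only: max(1292/169, 6/3) = 7.645 servings → $7.26.
brown rice only: max(1292/175, 6/2) = 7.383 servings → $2.95.
kale only: max(1292/428, 6/4) = 3.019 servings → $3.92.
hummus + brown rice: intersection lies outside the first quadrant.
hummus + kale: the both-tight solution has a negative serving — not a feasible corner.
brown rice + kale with both targets exact would need a negative amount; discard.
So the least-cost plan costs $2.95.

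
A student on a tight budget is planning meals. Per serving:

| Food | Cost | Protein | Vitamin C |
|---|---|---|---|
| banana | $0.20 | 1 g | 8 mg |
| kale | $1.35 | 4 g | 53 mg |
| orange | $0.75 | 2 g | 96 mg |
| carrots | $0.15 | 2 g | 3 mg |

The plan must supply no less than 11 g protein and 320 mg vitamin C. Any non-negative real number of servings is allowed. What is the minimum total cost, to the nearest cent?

$2.78

With two linear requirements the optimum uses one or two foods; enumerate the corners.
banana only: max(11/1, 320/8) = 40 servings → $8.00.
kale only: max(11/4, 320/53) = 6.038 servings → $8.15.
orange only: max(11/2, 320/96) = 5.5 servings → $4.12.
carrots only: max(11/2, 320/3) = 106.7 servings → $16.00.
banana + kale: the both-tight solution has a negative serving — not a feasible corner.
banana + orange with both tight: 5.2 servings and 2.9 servings → $3.21.
banana + carrots: the both-tight solution has a negative serving — not a feasible corner.
kale + orange with both tight: 1.496 servings and 2.507 servings → $3.90.
kale + carrots with both targets exact would need a negative amount; discard.
orange + carrots with both tight: 3.263 servings and 2.237 servings → $2.78.
Cheapest feasible corner: $2.78.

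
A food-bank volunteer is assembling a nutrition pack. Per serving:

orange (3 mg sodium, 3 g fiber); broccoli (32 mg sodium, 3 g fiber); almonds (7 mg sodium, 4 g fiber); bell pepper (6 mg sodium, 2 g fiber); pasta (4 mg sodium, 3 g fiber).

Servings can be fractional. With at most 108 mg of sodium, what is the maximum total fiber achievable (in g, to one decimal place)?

Fiber per mg sodium: orange 1, pasta 0.75, almonds 0.5714, bell pepper 0.3333, broccoli 0.09375.
With no serving limits, spend the whole sodium allowance on orange: 108 mg / 3 mg × 3 g = 108.0 g.

108.0 g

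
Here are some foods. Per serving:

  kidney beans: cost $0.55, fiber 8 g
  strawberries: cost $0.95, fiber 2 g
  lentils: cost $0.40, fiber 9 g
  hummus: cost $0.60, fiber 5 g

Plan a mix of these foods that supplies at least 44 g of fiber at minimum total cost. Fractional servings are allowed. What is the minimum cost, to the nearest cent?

$1.96

Cost per g of fiber: lentils $0.0444, kidney beans $0.0688, hummus $0.1200, strawberries $0.4750.
With no serving limits, use only lentils: 44 g / 9 g = 4.889 servings × $0.40 = $1.96.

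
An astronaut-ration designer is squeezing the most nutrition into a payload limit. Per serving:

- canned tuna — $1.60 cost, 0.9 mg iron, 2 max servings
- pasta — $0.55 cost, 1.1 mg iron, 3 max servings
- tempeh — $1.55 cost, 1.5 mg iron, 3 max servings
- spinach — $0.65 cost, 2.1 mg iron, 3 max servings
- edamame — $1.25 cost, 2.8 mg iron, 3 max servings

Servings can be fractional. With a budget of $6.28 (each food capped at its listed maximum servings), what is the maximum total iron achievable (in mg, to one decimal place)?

15.9 mg

Iron per dollar: spinach 3.231, edamame 2.24, pasta 2, tempeh 0.9677, canned tuna 0.5625.
Take 3 servings of spinach: spends $1.95, +6.3 mg iron (running total 6.3 mg).
Take 3 servings of edamame: spends $3.75, +8.4 mg iron (running total 14.7 mg).
Take 1.055 servings of pasta: spends $0.58, +1.2 mg iron (running total 15.9 mg).
Filling greedily by iron-per-dollar is optimal for one linear limit, giving 15.9 mg.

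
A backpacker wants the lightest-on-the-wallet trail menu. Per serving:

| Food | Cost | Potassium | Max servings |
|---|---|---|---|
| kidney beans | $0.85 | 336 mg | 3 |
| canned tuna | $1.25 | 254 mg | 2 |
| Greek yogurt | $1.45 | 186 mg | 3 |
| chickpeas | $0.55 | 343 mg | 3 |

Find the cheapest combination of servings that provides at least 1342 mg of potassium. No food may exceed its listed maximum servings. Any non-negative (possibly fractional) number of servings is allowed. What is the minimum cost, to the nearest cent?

$2.44

Cost per mg of potassium: chickpeas $0.0016, kidney beans $0.0025, canned tuna $0.0049, Greek yogurt $0.0078.
Take 3 servings of chickpeas: +1029.0 mg potassium for $1.65 (total $1.65, still need 313.0 mg).
Take 0.9315 servings of kidney beans: +313.0 mg potassium for $0.79 (total $2.44, still need 0.0 mg).
Greedy by cheapest-per-mg is optimal for a single linear constraint, so the minimum cost is $2.44.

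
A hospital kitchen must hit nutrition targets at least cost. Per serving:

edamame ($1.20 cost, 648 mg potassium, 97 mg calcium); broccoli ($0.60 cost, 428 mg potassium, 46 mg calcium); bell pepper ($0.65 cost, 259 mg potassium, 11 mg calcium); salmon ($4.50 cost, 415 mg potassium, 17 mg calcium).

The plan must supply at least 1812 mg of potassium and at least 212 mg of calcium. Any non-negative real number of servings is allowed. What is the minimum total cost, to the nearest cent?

Two binding constraints pin down two serving amounts, so the optimal mix uses at most two foods. The candidates are each food alone (scaled to the tighter of potassium/calcium) and each pair with both constraints tight.
edamame only: max(1812/648, 212/97) = 2.796 servings → $3.36.
broccoli only: max(1812/428, 212/46) = 4.609 servings → $2.77.
bell pepper only: max(1812/259, 212/11) = 19.27 servings → $12.53.
salmon only: max(1812/415, 212/17) = 12.47 servings → $56.12.
edamame + broccoli with both tight: 0.6307 servings and 3.279 servings → $2.72.
edamame + bell pepper with both tight: 1.944 servings and 2.133 servings → $3.72.
edamame + salmon with both tight: 1.955 servings and 1.313 servings → $8.25.
broccoli + bell pepper: intersection lies outside the first quadrant.
broccoli + salmon: the both-tight solution has a negative serving — not a feasible corner.
bell pepper + salmon with both targets exact would need a negative amount; discard.
Cheapest feasible corner: $2.72.

$2.72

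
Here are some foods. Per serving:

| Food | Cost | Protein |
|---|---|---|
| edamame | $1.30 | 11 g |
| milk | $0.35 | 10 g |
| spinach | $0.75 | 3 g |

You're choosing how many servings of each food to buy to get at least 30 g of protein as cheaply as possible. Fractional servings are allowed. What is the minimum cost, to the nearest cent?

Cost per g of protein: milk $0.0350, edamame $0.1182, spinach $0.2500.
With no serving limits, use only milk: 30 g / 10 g = 3 servings × $0.35 = $1.05.

$1.05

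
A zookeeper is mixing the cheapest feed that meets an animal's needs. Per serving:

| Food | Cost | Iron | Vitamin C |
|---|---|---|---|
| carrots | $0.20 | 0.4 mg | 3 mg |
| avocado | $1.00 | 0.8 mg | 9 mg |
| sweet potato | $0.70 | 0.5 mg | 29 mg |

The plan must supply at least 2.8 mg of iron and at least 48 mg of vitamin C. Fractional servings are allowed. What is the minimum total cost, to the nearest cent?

$1.88

carrots only: max(2.8/0.4, 48/3) = 16 servings → $3.20.
avocado only: max(2.8/0.8, 48/9) = 5.333 servings → $5.33.
sweet potato only: max(2.8/0.5, 48/29) = 5.6 servings → $3.92.
carrots + avocado: intersection lies outside the first quadrant.
carrots + sweet potato with both tight: 5.663 servings and 1.069 servings → $1.88.
avocado + sweet potato with both tight: 3.059 servings and 0.7059 servings → $3.55.
Cheapest feasible corner: $1.88.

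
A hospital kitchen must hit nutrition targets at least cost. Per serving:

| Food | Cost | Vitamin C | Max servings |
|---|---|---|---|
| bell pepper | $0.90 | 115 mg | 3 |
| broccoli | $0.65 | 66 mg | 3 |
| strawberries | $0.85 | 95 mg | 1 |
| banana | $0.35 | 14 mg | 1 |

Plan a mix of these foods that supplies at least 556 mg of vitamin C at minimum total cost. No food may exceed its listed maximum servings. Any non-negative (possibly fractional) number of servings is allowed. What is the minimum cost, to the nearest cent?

$4.69

Cost per mg of vitamin C: bell pepper $0.0078, strawberries $0.0089, broccoli $0.0098, banana $0.0250.
Take 3 servings of bell pepper: +345.0 mg vitamin C for $2.70 (total $2.70, still need 211.0 mg).
Take 1 serving of strawberries: +95.0 mg vitamin C for $0.85 (total $3.55, still need 116.0 mg).
Take 1.758 servings of broccoli: +116.0 mg vitamin C for $1.14 (total $4.69, still need 0.0 mg).
Greedy by cheapest-per-mg is optimal for a single linear constraint, so the minimum cost is $4.69.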